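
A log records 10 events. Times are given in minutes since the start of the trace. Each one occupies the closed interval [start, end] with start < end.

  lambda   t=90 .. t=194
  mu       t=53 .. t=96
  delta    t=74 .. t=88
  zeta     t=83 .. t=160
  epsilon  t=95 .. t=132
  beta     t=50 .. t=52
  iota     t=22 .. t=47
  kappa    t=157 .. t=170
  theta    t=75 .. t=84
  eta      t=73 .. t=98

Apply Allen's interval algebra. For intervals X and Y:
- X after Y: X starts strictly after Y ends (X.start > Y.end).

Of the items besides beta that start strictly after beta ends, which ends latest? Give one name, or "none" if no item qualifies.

Target beta = [t=50, t=52].
delta [t=74, t=88] → after → candidate.
epsilon [t=95, t=132] → after → candidate.
eta [t=73, t=98] → after → candidate.
iota [t=22, t=47] → before → excluded.
kappa [t=157, t=170] → after → candidate.
lambda [t=90, t=194] → after → candidate.
mu [t=53, t=96] → after → candidate.
theta [t=75, t=84] → after → candidate.
zeta [t=83, t=160] → after → candidate.
Among candidates, latest end is t=194 → lambda.

lambda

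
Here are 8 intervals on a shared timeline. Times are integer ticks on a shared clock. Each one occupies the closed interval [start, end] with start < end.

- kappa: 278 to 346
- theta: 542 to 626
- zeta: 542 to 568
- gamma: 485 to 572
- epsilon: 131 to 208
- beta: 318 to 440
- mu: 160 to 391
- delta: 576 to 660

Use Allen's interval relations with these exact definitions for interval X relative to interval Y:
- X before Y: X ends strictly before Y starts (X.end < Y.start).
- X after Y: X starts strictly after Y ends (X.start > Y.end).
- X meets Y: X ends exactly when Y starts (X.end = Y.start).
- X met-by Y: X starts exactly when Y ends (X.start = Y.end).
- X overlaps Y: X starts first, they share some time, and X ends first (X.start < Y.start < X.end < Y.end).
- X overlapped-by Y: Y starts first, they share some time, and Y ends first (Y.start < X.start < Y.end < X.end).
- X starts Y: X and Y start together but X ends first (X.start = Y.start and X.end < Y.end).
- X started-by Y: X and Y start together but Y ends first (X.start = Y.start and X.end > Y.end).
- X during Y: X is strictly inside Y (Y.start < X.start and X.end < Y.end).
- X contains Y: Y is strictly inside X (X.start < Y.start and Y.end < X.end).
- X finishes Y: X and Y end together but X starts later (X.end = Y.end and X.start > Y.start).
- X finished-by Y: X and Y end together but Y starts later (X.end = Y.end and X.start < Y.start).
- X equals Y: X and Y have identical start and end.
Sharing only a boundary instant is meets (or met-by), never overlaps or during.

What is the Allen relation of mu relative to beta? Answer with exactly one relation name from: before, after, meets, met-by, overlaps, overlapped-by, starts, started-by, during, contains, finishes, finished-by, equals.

mu = [160, 391]; beta = [318, 440].
Compare endpoints: mu.start < beta.start, mu.start < beta.end, mu.end > beta.start, mu.end < beta.end.
That pattern is 'overlaps'.

overlaps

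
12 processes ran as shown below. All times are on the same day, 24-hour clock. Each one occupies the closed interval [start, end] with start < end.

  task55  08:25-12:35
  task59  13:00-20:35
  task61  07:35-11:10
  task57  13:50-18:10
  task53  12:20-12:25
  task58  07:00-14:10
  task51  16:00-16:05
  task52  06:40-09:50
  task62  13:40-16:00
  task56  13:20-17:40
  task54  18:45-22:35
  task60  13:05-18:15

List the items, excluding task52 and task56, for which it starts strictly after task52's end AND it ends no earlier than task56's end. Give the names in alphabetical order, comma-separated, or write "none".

task54, task57, task59, task60

Conditions: its start is strictly after task52's end (X.start > 09:50) AND its end is no earlier than task56's end (X.end >= 17:40).
task51: start 16:00 > 09:50? ✓; end 16:05 >= 17:40? ✗ → no.
task53: start 12:20 > 09:50? ✓; end 12:25 >= 17:40? ✗ → no.
task54: start 18:45 > 09:50? ✓; end 22:35 >= 17:40? ✓ → yes.
task55: start 08:25 > 09:50? ✗; end 12:35 >= 17:40? ✗ → no.
task57: start 13:50 > 09:50? ✓; end 18:10 >= 17:40? ✓ → yes.
task58: start 07:00 > 09:50? ✗; end 14:10 >= 17:40? ✗ → no.
task59: start 13:00 > 09:50? ✓; end 20:35 >= 17:40? ✓ → yes.
task60: start 13:05 > 09:50? ✓; end 18:15 >= 17:40? ✓ → yes.
task61: start 07:35 > 09:50? ✗; end 11:10 >= 17:40? ✗ → no.
task62: start 13:40 > 09:50? ✓; end 16:00 >= 17:40? ✗ → no.
Result: task54, task57, task59, task60.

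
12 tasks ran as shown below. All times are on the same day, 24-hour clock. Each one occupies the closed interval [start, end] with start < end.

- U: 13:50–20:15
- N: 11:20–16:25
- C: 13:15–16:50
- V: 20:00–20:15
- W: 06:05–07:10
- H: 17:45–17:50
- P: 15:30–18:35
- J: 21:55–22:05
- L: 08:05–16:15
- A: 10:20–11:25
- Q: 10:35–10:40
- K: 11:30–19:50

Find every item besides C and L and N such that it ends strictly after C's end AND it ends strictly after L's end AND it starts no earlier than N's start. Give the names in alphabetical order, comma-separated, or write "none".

Conditions: its end is strictly after C's end (X.end > 16:50) AND its end is strictly after L's end (X.end > 16:15) AND its start is no earlier than N's start (X.start >= 11:20).
A: end 11:25 > 16:50? ✗; end 11:25 > 16:15? ✗; start 10:20 >= 11:20? ✗ → no.
H: end 17:50 > 16:50? ✓; end 17:50 > 16:15? ✓; start 17:45 >= 11:20? ✓ → yes.
J: end 22:05 > 16:50? ✓; end 22:05 > 16:15? ✓; start 21:55 >= 11:20? ✓ → yes.
K: end 19:50 > 16:50? ✓; end 19:50 > 16:15? ✓; start 11:30 >= 11:20? ✓ → yes.
P: end 18:35 > 16:50? ✓; end 18:35 > 16:15? ✓; start 15:30 >= 11:20? ✓ → yes.
Q: end 10:40 > 16:50? ✗; end 10:40 > 16:15? ✗; start 10:35 >= 11:20? ✗ → no.
U: end 20:15 > 16:50? ✓; end 20:15 > 16:15? ✓; start 13:50 >= 11:20? ✓ → yes.
V: end 20:15 > 16:50? ✓; end 20:15 > 16:15? ✓; start 20:00 >= 11:20? ✓ → yes.
W: end 07:10 > 16:50? ✗; end 07:10 > 16:15? ✗; start 06:05 >= 11:20? ✗ → no.
Result: H, J, K, P, U, V.

H, J, K, P, U, V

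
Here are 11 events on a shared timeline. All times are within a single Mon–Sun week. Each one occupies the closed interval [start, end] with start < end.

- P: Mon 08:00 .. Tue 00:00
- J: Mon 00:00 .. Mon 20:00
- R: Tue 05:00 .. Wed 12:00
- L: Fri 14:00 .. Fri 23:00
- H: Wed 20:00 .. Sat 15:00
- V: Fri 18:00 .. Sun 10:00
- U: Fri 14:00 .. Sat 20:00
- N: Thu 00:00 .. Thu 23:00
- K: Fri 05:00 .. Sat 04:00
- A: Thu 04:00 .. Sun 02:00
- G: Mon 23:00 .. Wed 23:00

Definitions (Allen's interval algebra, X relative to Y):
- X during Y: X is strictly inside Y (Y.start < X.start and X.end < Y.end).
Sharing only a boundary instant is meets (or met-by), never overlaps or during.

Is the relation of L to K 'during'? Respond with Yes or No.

Yes

L = [Fri 14:00, Fri 23:00], K = [Fri 05:00, Sat 04:00].
Actual relation of L to K: during.
Asked whether 'during' holds → Yes.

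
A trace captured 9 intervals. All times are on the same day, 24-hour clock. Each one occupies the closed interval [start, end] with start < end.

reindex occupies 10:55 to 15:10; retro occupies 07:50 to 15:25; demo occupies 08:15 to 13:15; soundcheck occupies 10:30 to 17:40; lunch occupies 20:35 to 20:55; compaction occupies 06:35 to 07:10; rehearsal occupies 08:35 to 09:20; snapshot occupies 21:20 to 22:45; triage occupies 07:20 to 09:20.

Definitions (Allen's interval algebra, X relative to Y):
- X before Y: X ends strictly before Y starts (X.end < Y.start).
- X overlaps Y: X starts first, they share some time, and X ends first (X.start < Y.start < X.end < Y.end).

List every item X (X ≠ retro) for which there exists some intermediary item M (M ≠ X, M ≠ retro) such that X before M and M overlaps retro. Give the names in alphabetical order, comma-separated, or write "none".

Target retro = [07:50, 15:25].
Intermediaries M with M overlaps retro: triage.
Via triage — items with X before triage: compaction.
Union: compaction.

compaction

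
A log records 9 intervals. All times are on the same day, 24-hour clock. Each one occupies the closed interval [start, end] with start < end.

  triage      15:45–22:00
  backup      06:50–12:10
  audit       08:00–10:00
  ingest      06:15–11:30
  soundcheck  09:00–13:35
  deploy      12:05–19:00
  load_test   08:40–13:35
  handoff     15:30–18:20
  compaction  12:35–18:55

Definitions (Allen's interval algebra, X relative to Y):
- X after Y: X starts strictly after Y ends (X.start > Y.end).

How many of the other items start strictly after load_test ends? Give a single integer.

Target load_test = [08:40, 13:35].
audit [08:00, 10:00] → overlaps → no.
backup [06:50, 12:10] → overlaps → no.
compaction [12:35, 18:55] → overlapped-by → no.
deploy [12:05, 19:00] → overlapped-by → no.
handoff [15:30, 18:20] → after → counts.
ingest [06:15, 11:30] → overlaps → no.
soundcheck [09:00, 13:35] → finishes → no.
triage [15:45, 22:00] → after → counts.
Total: 2.

2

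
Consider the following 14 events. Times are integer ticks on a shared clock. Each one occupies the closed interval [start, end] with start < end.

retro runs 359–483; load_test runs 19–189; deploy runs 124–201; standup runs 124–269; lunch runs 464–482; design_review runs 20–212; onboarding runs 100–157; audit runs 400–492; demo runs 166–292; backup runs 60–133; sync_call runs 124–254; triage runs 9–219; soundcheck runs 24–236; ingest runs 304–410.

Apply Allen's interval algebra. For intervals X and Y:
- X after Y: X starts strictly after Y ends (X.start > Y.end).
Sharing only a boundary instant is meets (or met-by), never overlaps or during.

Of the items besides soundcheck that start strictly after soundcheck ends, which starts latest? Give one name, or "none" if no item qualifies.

lunch

Target soundcheck = [24, 236].
audit [400, 492] → after → candidate.
backup [60, 133] → during → excluded.
demo [166, 292] → overlapped-by → excluded.
deploy [124, 201] → during → excluded.
design_review [20, 212] → overlaps → excluded.
ingest [304, 410] → after → candidate.
load_test [19, 189] → overlaps → excluded.
lunch [464, 482] → after → candidate.
onboarding [100, 157] → during → excluded.
retro [359, 483] → after → candidate.
standup [124, 269] → overlapped-by → excluded.
sync_call [124, 254] → overlapped-by → excluded.
triage [9, 219] → overlaps → excluded.
Among candidates, latest start is 464 → lunch.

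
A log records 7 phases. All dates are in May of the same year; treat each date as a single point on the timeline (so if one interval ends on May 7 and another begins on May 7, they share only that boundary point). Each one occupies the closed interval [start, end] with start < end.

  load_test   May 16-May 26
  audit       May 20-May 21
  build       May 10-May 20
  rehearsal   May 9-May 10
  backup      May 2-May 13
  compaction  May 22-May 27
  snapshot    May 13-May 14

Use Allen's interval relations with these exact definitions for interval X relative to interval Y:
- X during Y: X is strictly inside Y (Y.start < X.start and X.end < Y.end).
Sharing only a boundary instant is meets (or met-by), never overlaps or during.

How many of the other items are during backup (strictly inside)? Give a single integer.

1

Target backup = [May 2, May 13].
audit [May 20, May 21] → after → no.
build [May 10, May 20] → overlapped-by → no.
compaction [May 22, May 27] → after → no.
load_test [May 16, May 26] → after → no.
rehearsal [May 9, May 10] → during → counts.
snapshot [May 13, May 14] → met-by → no.
Total: 1.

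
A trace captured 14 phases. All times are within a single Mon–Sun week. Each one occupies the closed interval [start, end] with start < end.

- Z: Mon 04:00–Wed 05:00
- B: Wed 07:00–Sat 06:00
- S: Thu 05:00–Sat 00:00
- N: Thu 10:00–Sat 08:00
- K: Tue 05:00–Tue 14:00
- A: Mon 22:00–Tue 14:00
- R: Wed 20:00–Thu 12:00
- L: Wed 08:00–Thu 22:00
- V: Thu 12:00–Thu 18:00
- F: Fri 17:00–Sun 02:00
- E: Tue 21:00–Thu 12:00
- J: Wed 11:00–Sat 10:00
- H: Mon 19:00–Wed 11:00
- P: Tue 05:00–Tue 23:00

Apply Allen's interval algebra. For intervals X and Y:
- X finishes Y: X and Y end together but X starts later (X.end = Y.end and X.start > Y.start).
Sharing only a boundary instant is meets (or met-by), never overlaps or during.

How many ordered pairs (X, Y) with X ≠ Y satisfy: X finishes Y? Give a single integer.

2

Checking all 182 ordered pairs for relation 'finishes'; matching pairs in alphabetical order:
(K, A): K finishes A ✓
(R, E): R finishes E ✓
Count: 2.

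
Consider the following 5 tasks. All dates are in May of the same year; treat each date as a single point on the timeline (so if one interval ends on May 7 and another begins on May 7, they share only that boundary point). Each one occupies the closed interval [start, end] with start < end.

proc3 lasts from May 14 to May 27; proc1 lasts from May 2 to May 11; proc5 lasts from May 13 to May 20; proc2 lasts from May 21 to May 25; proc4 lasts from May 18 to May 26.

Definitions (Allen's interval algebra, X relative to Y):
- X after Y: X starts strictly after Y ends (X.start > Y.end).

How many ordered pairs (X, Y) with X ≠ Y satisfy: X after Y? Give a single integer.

5

Checking all 20 ordered pairs for relation 'after'; matching pairs in alphabetical order:
(proc2, proc1): proc2 after proc1 ✓
(proc2, proc5): proc2 after proc5 ✓
(proc3, proc1): proc3 after proc1 ✓
(proc4, proc1): proc4 after proc1 ✓
(proc5, proc1): proc5 after proc1 ✓
Count: 5.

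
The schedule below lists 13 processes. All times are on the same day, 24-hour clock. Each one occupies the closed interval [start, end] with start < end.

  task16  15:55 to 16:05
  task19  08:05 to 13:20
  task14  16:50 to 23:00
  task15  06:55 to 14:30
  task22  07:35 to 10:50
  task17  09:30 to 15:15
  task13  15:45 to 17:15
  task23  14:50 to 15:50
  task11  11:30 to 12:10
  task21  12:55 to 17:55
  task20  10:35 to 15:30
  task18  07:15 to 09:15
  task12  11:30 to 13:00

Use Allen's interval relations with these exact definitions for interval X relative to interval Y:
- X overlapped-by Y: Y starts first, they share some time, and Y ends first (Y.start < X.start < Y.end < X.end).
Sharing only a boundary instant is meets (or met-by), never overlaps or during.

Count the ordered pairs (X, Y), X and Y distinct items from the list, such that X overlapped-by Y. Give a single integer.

Checking all 156 ordered pairs for relation 'overlapped-by'; matching pairs in alphabetical order:
(task13, task23): task13 overlapped-by task23 ✓
(task14, task13): task14 overlapped-by task13 ✓
(task14, task21): task14 overlapped-by task21 ✓
(task17, task15): task17 overlapped-by task15 ✓
(task17, task19): task17 overlapped-by task19 ✓
(task17, task22): task17 overlapped-by task22 ✓
(task19, task18): task19 overlapped-by task18 ✓
(task19, task22): task19 overlapped-by task22 ✓
(task20, task15): task20 overlapped-by task15 ✓
(task20, task17): task20 overlapped-by task17 ✓
(task20, task19): task20 overlapped-by task19 ✓
(task20, task22): task20 overlapped-by task22 ✓
(task21, task12): task21 overlapped-by task12 ✓
(task21, task15): task21 overlapped-by task15 ✓
(task21, task17): task21 overlapped-by task17 ✓
(task21, task19): task21 overlapped-by task19 ✓
(task21, task20): task21 overlapped-by task20 ✓
(task22, task18): task22 overlapped-by task18 ✓
(task23, task17): task23 overlapped-by task17 ✓
(task23, task20): task23 overlapped-by task20 ✓
Count: 20.

20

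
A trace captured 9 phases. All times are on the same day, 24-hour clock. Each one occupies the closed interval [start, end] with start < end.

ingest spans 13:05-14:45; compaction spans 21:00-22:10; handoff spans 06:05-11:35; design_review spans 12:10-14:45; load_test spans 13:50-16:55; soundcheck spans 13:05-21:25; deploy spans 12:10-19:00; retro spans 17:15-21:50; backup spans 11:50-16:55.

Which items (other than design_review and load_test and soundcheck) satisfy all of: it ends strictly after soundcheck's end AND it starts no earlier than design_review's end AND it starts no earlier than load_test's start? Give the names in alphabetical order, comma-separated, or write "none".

compaction, retro

Conditions: its end is strictly after soundcheck's end (X.end > 21:25) AND its start is no earlier than design_review's end (X.start >= 14:45) AND its start is no earlier than load_test's start (X.start >= 13:50).
backup: end 16:55 > 21:25? ✗; start 11:50 >= 14:45? ✗; start 11:50 >= 13:50? ✗ → no.
compaction: end 22:10 > 21:25? ✓; start 21:00 >= 14:45? ✓; start 21:00 >= 13:50? ✓ → yes.
deploy: end 19:00 > 21:25? ✗; start 12:10 >= 14:45? ✗; start 12:10 >= 13:50? ✗ → no.
handoff: end 11:35 > 21:25? ✗; start 06:05 >= 14:45? ✗; start 06:05 >= 13:50? ✗ → no.
ingest: end 14:45 > 21:25? ✗; start 13:05 >= 14:45? ✗; start 13:05 >= 13:50? ✗ → no.
retro: end 21:50 > 21:25? ✓; start 17:15 >= 14:45? ✓; start 17:15 >= 13:50? ✓ → yes.
Result: compaction, retro.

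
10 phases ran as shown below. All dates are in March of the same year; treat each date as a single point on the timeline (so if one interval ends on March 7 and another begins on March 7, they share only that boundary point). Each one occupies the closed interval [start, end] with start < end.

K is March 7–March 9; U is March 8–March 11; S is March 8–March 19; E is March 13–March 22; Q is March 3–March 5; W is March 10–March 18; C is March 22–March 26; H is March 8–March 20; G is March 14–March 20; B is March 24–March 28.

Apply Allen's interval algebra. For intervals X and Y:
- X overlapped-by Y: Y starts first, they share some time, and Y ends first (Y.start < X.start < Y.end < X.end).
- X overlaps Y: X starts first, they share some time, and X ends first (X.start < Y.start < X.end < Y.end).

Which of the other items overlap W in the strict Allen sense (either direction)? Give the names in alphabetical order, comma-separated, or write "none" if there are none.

E, G, U

Target W = [March 10, March 18].
B [March 24, March 28] → after → no.
C [March 22, March 26] → after → no.
E [March 13, March 22] → overlapped-by → yes.
G [March 14, March 20] → overlapped-by → yes.
H [March 8, March 20] → contains → no.
K [March 7, March 9] → before → no.
Q [March 3, March 5] → before → no.
S [March 8, March 19] → contains → no.
U [March 8, March 11] → overlaps → yes.
Result: E, G, U.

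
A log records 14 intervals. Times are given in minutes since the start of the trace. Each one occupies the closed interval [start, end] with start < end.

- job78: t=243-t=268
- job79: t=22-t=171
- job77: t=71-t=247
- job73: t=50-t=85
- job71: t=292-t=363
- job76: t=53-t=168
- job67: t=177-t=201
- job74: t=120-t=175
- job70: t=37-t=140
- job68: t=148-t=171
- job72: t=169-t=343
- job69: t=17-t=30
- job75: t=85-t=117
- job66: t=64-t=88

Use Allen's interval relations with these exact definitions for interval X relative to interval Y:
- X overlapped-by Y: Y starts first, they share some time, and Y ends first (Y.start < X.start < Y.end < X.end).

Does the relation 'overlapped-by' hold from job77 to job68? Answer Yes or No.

No

job77 = [t=71, t=247], job68 = [t=148, t=171].
Actual relation of job77 to job68: contains.
Asked whether 'overlapped-by' holds → No.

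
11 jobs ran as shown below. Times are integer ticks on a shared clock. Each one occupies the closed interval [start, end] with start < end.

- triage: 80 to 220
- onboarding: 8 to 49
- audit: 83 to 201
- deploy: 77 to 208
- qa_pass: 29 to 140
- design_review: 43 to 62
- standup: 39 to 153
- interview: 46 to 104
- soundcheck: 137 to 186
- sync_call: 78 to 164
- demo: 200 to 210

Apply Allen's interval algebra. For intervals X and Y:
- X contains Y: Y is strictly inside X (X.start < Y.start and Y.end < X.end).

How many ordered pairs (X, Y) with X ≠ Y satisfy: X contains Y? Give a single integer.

11

Checking all 110 ordered pairs for relation 'contains'; matching pairs in alphabetical order:
(audit, soundcheck): audit contains soundcheck ✓
(deploy, audit): deploy contains audit ✓
(deploy, soundcheck): deploy contains soundcheck ✓
(deploy, sync_call): deploy contains sync_call ✓
(qa_pass, design_review): qa_pass contains design_review ✓
(qa_pass, interview): qa_pass contains interview ✓
(standup, design_review): standup contains design_review ✓
(standup, interview): standup contains interview ✓
(triage, audit): triage contains audit ✓
(triage, demo): triage contains demo ✓
(triage, soundcheck): triage contains soundcheck ✓
Count: 11.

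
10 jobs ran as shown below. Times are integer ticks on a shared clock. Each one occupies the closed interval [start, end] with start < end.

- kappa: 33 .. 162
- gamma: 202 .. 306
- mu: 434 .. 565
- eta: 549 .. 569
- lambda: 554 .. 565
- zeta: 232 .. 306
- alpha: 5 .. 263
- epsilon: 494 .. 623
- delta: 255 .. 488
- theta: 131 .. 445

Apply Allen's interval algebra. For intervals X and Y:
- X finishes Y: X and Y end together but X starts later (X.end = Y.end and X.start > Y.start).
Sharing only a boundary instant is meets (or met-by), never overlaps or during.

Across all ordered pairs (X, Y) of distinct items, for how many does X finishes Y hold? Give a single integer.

2

Checking all 90 ordered pairs for relation 'finishes'; matching pairs in alphabetical order:
(lambda, mu): lambda finishes mu ✓
(zeta, gamma): zeta finishes gamma ✓
Count: 2.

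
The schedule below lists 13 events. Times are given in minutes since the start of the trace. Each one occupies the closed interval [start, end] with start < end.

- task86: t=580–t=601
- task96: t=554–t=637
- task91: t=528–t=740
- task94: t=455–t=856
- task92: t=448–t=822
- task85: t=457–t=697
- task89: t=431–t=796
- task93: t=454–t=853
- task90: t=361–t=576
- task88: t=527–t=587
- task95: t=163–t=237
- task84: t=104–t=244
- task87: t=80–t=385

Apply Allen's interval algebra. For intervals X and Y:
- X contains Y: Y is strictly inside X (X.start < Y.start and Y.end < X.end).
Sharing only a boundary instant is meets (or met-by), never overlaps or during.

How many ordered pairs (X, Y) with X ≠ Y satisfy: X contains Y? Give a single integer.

Checking all 156 ordered pairs for relation 'contains'; matching pairs in alphabetical order:
(task84, task95): task84 contains task95 ✓
(task85, task86): task85 contains task86 ✓
(task85, task88): task85 contains task88 ✓
(task85, task96): task85 contains task96 ✓
(task87, task84): task87 contains task84 ✓
(task87, task95): task87 contains task95 ✓
(task89, task85): task89 contains task85 ✓
(task89, task86): task89 contains task86 ✓
(task89, task88): task89 contains task88 ✓
(task89, task91): task89 contains task91 ✓
(task89, task96): task89 contains task96 ✓
(task91, task86): task91 contains task86 ✓
(task91, task96): task91 contains task96 ✓
(task92, task85): task92 contains task85 ✓
(task92, task86): task92 contains task86 ✓
(task92, task88): task92 contains task88 ✓
(task92, task91): task92 contains task91 ✓
(task92, task96): task92 contains task96 ✓
(task93, task85): task93 contains task85 ✓
(task93, task86): task93 contains task86 ✓
(task93, task88): task93 contains task88 ✓
(task93, task91): task93 contains task91 ✓
(task93, task96): task93 contains task96 ✓
(task94, task85): task94 contains task85 ✓
... plus 5 further pairs not listed.
Count: 29.

29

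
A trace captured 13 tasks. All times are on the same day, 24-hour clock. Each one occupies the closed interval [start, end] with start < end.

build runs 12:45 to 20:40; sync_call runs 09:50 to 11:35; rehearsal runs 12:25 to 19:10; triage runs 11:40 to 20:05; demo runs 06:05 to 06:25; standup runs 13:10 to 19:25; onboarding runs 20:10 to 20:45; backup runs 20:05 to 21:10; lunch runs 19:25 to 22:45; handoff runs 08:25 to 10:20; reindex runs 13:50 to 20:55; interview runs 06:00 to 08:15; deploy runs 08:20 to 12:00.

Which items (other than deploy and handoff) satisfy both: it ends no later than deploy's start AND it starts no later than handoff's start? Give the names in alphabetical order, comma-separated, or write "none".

demo, interview

Conditions: its end is no later than deploy's start (X.end <= 08:20) AND its start is no later than handoff's start (X.start <= 08:25).
backup: end 21:10 <= 08:20? ✗; start 20:05 <= 08:25? ✗ → no.
build: end 20:40 <= 08:20? ✗; start 12:45 <= 08:25? ✗ → no.
demo: end 06:25 <= 08:20? ✓; start 06:05 <= 08:25? ✓ → yes.
interview: end 08:15 <= 08:20? ✓; start 06:00 <= 08:25? ✓ → yes.
lunch: end 22:45 <= 08:20? ✗; start 19:25 <= 08:25? ✗ → no.
onboarding: end 20:45 <= 08:20? ✗; start 20:10 <= 08:25? ✗ → no.
rehearsal: end 19:10 <= 08:20? ✗; start 12:25 <= 08:25? ✗ → no.
reindex: end 20:55 <= 08:20? ✗; start 13:50 <= 08:25? ✗ → no.
standup: end 19:25 <= 08:20? ✗; start 13:10 <= 08:25? ✗ → no.
sync_call: end 11:35 <= 08:20? ✗; start 09:50 <= 08:25? ✗ → no.
triage: end 20:05 <= 08:20? ✗; start 11:40 <= 08:25? ✗ → no.
Result: demo, interview.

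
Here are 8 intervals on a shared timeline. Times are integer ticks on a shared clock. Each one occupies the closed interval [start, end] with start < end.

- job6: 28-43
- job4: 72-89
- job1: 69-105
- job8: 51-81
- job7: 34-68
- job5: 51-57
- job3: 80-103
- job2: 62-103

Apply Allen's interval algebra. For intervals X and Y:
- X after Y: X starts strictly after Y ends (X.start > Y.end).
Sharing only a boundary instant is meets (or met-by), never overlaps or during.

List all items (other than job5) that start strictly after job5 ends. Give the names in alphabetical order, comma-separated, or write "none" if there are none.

job1, job2, job3, job4

Target job5 = [51, 57].
job1 [69, 105] → after → yes.
job2 [62, 103] → after → yes.
job3 [80, 103] → after → yes.
job4 [72, 89] → after → yes.
job6 [28, 43] → before → no.
job7 [34, 68] → contains → no.
job8 [51, 81] → started-by → no.
Result: job1, job2, job3, job4.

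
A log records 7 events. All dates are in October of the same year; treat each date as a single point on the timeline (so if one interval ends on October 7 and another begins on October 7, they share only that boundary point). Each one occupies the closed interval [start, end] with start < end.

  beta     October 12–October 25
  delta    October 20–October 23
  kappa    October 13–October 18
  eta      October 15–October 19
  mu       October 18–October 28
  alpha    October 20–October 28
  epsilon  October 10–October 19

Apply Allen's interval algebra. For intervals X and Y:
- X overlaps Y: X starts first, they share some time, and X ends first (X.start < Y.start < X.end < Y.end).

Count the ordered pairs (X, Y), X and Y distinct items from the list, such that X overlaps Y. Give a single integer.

Checking all 42 ordered pairs for relation 'overlaps'; matching pairs in alphabetical order:
(beta, alpha): beta overlaps alpha ✓
(beta, mu): beta overlaps mu ✓
(epsilon, beta): epsilon overlaps beta ✓
(epsilon, mu): epsilon overlaps mu ✓
(eta, mu): eta overlaps mu ✓
(kappa, eta): kappa overlaps eta ✓
Count: 6.

6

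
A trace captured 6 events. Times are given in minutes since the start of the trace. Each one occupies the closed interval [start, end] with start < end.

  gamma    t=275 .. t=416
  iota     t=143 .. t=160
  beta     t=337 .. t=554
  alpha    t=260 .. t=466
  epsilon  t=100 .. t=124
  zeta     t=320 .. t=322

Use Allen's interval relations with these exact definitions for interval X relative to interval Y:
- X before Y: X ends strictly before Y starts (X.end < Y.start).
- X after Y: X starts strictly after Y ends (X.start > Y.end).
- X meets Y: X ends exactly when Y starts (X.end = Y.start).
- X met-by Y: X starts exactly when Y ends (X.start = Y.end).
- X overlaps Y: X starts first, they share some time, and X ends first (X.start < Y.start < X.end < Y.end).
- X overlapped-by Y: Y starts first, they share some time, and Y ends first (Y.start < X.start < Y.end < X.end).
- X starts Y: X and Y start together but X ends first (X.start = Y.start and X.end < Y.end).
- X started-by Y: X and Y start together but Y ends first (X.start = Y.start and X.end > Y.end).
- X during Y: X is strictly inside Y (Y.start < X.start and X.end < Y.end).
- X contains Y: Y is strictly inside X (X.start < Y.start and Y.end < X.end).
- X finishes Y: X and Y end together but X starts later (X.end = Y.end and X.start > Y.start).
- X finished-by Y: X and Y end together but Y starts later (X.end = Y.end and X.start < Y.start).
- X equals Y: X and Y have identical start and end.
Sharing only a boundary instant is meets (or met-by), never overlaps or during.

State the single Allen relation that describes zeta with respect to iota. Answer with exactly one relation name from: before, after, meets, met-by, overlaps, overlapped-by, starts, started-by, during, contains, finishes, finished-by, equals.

after

zeta = [t=320, t=322]; iota = [t=143, t=160].
Compare endpoints: zeta.start > iota.start, zeta.start > iota.end, zeta.end > iota.start, zeta.end > iota.end.
That pattern is 'after'.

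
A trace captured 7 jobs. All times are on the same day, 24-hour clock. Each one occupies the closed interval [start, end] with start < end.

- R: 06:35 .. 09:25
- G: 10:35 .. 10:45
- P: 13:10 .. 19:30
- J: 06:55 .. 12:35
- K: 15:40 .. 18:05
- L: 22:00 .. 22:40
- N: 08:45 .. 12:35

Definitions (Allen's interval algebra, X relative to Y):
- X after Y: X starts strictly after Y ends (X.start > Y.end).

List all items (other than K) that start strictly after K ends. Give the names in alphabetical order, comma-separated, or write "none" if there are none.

Target K = [15:40, 18:05].
G [10:35, 10:45] → before → no.
J [06:55, 12:35] → before → no.
L [22:00, 22:40] → after → yes.
N [08:45, 12:35] → before → no.
P [13:10, 19:30] → contains → no.
R [06:35, 09:25] → before → no.
Result: L.

L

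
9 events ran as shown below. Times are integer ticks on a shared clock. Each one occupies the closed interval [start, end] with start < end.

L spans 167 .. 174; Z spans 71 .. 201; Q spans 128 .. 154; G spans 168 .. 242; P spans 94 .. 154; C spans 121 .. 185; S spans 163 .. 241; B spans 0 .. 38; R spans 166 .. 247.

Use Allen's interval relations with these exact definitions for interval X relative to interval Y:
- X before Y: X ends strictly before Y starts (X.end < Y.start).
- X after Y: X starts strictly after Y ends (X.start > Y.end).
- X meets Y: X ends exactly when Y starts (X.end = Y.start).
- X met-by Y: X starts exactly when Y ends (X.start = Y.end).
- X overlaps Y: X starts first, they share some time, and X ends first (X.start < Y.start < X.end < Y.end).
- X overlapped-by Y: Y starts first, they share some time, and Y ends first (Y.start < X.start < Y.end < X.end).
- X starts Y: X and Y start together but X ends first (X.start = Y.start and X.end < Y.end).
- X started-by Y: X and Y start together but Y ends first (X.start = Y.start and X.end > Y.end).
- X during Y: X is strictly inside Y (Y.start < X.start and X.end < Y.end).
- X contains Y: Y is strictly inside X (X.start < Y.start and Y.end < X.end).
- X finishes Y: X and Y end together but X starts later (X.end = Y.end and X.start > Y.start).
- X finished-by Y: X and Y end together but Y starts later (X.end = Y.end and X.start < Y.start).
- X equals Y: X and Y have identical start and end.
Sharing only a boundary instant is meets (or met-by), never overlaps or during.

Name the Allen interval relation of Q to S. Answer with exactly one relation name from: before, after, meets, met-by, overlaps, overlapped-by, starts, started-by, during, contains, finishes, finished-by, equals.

Q = [128, 154]; S = [163, 241].
Compare endpoints: Q.start < S.start, Q.start < S.end, Q.end < S.start, Q.end < S.end.
That pattern is 'before'.

before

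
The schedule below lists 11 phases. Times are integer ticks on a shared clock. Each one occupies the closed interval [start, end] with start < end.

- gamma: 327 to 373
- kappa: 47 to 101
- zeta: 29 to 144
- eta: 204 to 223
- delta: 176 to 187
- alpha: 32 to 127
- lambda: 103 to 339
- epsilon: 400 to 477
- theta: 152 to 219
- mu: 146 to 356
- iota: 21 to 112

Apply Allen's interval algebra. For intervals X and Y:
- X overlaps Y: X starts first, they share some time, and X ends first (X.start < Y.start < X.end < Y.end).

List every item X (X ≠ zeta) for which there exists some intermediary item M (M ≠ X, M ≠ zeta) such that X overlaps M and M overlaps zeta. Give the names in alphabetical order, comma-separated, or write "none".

Target zeta = [29, 144].
Intermediaries M with M overlaps zeta: iota.
Via iota — items with X overlaps iota: none.
Union: none.

none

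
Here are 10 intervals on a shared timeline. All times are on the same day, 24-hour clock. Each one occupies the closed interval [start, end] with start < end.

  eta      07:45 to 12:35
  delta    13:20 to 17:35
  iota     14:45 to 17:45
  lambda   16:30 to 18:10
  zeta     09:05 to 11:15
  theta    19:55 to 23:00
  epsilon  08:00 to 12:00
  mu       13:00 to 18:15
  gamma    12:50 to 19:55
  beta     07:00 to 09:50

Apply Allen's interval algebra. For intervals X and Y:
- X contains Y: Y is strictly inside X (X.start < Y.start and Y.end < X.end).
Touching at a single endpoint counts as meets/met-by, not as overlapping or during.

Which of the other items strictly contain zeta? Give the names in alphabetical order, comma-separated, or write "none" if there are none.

Target zeta = [09:05, 11:15].
beta [07:00, 09:50] → overlaps → no.
delta [13:20, 17:35] → after → no.
epsilon [08:00, 12:00] → contains → yes.
eta [07:45, 12:35] → contains → yes.
gamma [12:50, 19:55] → after → no.
iota [14:45, 17:45] → after → no.
lambda [16:30, 18:10] → after → no.
mu [13:00, 18:15] → after → no.
theta [19:55, 23:00] → after → no.
Result: epsilon, eta.

epsilon, eta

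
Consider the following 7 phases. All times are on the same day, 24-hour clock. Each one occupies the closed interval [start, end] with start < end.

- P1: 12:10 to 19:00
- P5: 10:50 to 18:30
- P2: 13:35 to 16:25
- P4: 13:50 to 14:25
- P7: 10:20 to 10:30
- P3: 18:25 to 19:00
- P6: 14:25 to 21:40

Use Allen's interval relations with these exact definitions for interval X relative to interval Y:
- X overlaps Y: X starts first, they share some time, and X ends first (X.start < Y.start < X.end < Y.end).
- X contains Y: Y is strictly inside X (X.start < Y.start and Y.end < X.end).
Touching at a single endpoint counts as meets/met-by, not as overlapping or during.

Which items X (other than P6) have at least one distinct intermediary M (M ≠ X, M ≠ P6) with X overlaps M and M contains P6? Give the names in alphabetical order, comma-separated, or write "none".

Target P6 = [14:25, 21:40].
Intermediaries M with M contains P6: none.
Union: none.

none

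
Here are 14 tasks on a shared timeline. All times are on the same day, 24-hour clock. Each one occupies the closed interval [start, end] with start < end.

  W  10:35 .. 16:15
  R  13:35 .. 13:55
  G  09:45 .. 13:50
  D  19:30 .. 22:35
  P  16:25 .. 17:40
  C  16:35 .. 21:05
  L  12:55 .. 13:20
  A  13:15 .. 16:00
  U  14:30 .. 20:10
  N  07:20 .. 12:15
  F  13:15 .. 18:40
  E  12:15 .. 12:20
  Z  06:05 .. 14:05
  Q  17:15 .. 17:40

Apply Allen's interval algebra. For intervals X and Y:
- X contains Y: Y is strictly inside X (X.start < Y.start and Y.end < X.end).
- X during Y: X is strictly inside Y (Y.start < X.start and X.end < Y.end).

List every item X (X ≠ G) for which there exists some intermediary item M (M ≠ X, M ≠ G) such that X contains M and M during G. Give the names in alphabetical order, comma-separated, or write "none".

W, Z

Target G = [09:45, 13:50].
Intermediaries M with M during G: E, L.
Via E — items with X contains E: W, Z.
Via L — items with X contains L: W, Z.
Union: W, Z.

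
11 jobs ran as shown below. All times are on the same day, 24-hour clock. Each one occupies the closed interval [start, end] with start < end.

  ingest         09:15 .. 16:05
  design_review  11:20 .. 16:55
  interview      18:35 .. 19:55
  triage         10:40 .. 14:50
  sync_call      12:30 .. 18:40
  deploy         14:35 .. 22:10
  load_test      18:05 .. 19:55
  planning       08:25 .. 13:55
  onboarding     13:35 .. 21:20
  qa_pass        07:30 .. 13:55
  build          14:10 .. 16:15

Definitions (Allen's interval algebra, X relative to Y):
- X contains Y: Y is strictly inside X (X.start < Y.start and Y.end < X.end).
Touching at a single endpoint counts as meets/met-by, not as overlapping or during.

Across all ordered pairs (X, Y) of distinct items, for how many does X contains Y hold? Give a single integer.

8

Checking all 110 ordered pairs for relation 'contains'; matching pairs in alphabetical order:
(deploy, interview): deploy contains interview ✓
(deploy, load_test): deploy contains load_test ✓
(design_review, build): design_review contains build ✓
(ingest, triage): ingest contains triage ✓
(onboarding, build): onboarding contains build ✓
(onboarding, interview): onboarding contains interview ✓
(onboarding, load_test): onboarding contains load_test ✓
(sync_call, build): sync_call contains build ✓
Count: 8.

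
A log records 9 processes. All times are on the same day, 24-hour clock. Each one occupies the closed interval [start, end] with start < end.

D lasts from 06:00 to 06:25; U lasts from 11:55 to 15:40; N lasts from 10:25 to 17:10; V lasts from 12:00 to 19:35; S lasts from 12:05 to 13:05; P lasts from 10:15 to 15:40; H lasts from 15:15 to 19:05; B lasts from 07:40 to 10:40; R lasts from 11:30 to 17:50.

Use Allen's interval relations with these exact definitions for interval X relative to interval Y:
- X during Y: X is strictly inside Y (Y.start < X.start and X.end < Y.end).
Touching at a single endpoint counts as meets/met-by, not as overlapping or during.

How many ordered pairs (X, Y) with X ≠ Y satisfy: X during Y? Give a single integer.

8

Checking all 72 ordered pairs for relation 'during'; matching pairs in alphabetical order:
(H, V): H during V ✓
(S, N): S during N ✓
(S, P): S during P ✓
(S, R): S during R ✓
(S, U): S during U ✓
(S, V): S during V ✓
(U, N): U during N ✓
(U, R): U during R ✓
Count: 8.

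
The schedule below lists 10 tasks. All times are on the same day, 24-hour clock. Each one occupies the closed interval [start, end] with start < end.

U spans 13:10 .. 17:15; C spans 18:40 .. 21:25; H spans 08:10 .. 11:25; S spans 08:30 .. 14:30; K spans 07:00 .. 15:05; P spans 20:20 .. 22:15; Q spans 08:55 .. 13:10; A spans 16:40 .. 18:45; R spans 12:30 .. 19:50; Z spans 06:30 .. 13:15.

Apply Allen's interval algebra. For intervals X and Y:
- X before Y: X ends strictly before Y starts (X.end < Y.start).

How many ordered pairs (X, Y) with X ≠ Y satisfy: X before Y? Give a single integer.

Checking all 90 ordered pairs for relation 'before'; matching pairs in alphabetical order:
(A, P): A before P ✓
(H, A): H before A ✓
(H, C): H before C ✓
(H, P): H before P ✓
(H, R): H before R ✓
(H, U): H before U ✓
(K, A): K before A ✓
(K, C): K before C ✓
(K, P): K before P ✓
(Q, A): Q before A ✓
(Q, C): Q before C ✓
(Q, P): Q before P ✓
(R, P): R before P ✓
(S, A): S before A ✓
(S, C): S before C ✓
(S, P): S before P ✓
(U, C): U before C ✓
(U, P): U before P ✓
(Z, A): Z before A ✓
(Z, C): Z before C ✓
(Z, P): Z before P ✓
Count: 21.

21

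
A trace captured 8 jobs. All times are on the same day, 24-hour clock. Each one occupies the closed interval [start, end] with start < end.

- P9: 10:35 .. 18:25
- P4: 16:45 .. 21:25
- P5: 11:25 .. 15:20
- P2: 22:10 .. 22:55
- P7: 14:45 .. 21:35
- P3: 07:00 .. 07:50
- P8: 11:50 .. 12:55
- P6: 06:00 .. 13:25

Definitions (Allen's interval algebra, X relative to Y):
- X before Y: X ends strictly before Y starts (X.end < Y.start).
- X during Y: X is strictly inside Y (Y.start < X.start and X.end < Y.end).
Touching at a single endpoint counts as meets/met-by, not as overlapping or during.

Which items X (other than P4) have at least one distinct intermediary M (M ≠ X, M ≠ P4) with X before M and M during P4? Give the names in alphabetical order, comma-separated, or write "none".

none

Target P4 = [16:45, 21:25].
Intermediaries M with M during P4: none.
Union: none.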